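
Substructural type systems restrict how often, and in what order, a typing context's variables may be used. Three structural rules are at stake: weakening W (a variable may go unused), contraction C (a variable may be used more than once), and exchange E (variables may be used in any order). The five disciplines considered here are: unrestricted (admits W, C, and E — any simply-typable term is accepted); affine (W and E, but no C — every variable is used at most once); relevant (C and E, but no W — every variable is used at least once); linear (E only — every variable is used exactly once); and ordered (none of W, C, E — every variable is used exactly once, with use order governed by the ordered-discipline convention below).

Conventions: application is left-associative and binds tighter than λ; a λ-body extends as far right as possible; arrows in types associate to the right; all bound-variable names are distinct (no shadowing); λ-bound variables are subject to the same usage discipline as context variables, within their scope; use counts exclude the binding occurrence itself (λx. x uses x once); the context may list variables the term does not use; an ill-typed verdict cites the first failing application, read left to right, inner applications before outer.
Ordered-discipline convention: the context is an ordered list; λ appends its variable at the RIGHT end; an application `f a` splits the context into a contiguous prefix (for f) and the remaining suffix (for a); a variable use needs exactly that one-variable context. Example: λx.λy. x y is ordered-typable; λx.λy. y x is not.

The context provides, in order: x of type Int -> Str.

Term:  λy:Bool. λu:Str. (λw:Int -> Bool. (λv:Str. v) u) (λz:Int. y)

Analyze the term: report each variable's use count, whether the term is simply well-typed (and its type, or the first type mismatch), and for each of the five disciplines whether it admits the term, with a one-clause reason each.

counts: x: 0×; y (λ-bound): 1×; u (λ-bound): 1×; w (λ-bound): 0×; v (λ-bound): 1×; z (λ-bound): 0×
order of uses: v, u, y
typing: well-typed at Bool -> Str -> Str
ordered: ✗ — x, w, z never used (weakening)
linear: ✗ — x, w, z never used (weakening)
affine: ✓ — at most one use each (x, y, u, w, v, z)
relevant: ✗ — x, w, z never used (weakening)
unrestricted: ✓ — typability at Bool -> Str -> Str is all that's needed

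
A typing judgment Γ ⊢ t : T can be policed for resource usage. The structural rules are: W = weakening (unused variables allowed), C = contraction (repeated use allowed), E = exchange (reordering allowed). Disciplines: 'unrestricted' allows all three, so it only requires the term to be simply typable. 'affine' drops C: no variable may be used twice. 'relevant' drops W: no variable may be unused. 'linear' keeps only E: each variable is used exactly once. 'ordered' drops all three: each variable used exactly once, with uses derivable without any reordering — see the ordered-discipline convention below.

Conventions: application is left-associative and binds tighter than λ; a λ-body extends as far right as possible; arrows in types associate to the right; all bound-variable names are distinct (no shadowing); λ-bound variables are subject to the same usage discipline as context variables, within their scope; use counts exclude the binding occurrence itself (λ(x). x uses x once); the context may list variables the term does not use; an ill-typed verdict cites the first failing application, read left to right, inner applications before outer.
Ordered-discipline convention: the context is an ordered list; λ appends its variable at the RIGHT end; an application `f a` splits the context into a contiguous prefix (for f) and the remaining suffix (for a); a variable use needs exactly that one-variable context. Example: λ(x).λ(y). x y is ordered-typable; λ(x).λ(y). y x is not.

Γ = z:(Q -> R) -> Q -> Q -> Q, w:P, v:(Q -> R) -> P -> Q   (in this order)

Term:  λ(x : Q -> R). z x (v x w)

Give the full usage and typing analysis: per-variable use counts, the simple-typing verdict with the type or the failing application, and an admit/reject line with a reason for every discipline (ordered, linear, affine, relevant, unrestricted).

use counts: z ×1, w ×1, v ×1, x (bound) ×2
uses in reading order: z, x, v, x, w
typing: well-typed at (Q -> R) -> Q -> Q
ordered: ✗, needs contraction — x ×2
linear: ✗, needs contraction — x ×2
affine: ✗, needs contraction — x ×2
relevant: ✓, every one of z, w, v, x appears
unrestricted: ✓, well-typed at (Q -> R) -> Q -> Q; no restrictions here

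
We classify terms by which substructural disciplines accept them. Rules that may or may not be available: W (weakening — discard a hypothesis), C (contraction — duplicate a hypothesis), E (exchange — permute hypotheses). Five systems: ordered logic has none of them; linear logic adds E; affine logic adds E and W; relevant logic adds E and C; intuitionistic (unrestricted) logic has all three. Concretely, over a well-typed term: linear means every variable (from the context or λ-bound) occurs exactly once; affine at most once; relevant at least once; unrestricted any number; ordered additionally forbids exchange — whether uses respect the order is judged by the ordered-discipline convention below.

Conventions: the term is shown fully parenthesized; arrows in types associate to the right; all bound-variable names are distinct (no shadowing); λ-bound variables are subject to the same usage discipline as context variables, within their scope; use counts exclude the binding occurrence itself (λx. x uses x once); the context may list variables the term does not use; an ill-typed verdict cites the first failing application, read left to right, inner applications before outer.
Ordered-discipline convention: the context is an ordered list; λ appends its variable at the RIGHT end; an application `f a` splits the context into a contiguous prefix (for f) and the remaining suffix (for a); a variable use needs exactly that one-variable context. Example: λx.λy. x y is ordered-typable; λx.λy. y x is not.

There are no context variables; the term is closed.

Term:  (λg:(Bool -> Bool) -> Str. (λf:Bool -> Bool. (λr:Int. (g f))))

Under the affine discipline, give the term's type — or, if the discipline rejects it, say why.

term : ((Bool -> Bool) -> Str) -> (Bool -> Bool) -> Int -> Str
counts: g (bound): 1×; f (bound): 1×; r (bound): 0×
order of uses: g, f
typing: the term checks, with type ((Bool -> Bool) -> Str) -> (Bool -> Bool) -> Int -> Str
across the five disciplines: ordered ✗, linear ✗, affine ✓, relevant ✗, unrestricted ✓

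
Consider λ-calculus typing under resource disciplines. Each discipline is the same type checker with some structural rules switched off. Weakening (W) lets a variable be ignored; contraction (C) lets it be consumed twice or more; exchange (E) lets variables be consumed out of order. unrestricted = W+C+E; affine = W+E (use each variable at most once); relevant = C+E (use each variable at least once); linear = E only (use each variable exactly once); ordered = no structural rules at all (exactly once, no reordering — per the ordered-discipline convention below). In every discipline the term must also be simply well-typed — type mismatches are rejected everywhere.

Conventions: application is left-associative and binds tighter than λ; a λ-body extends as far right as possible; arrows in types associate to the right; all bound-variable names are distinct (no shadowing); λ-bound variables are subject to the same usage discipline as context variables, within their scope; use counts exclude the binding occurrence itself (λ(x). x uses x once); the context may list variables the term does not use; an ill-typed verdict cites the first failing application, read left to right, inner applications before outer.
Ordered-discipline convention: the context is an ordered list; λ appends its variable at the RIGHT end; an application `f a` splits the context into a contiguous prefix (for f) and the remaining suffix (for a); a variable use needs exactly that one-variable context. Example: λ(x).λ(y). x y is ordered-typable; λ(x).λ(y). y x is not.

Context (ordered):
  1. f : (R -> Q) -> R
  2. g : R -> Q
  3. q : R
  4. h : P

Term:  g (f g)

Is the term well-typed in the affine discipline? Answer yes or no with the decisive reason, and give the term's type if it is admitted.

no — needs contraction — g ×2
usage: f ×1, g ×2, q ×0, h ×0
use order (left to right): g, f, g
typing: well-typed at Q
summary: ordered ✗ | linear ✗ | affine ✗ | relevant ✗ | unrestricted ✓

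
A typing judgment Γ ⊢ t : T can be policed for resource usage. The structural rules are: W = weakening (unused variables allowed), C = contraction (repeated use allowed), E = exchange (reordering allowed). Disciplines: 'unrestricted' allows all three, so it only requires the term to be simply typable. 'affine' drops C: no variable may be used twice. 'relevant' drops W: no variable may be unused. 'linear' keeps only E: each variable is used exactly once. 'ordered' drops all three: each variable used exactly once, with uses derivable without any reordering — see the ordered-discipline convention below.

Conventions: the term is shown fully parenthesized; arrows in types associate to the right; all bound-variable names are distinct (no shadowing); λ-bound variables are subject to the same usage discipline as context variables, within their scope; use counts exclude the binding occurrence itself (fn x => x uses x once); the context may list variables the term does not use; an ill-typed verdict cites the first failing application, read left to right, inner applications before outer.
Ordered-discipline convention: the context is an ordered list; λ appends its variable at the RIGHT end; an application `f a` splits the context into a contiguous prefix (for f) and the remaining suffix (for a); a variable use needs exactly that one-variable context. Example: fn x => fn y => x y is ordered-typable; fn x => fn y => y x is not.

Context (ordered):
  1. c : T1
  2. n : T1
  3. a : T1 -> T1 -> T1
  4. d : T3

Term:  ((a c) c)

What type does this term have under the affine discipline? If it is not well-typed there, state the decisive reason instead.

not well-typed under affine — uses contraction: c ×2
counts: c ×2; n ×0; a ×1; d ×0
left-to-right use order: a, c, c
typing: the term checks, with type T1
across the five disciplines: ordered ✗ · linear ✗ · affine ✗ · relevant ✗ · unrestricted ✓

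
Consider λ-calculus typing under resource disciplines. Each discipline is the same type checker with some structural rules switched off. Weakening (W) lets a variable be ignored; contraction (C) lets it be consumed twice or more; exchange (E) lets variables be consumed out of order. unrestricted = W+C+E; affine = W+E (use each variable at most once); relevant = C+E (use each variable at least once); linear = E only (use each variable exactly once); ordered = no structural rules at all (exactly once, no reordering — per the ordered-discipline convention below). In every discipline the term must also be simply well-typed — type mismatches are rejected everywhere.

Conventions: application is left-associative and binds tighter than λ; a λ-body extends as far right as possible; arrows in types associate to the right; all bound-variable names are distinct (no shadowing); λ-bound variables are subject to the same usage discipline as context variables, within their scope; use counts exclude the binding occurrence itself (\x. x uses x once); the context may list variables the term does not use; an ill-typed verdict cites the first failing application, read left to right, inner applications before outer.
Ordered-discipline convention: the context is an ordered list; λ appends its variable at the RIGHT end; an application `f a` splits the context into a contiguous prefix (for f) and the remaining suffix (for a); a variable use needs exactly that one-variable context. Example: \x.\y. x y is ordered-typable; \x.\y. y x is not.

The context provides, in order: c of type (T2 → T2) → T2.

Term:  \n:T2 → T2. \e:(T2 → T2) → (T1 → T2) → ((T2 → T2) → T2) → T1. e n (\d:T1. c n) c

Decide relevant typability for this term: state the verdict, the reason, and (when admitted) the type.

no — needs weakening: d unused
counts: c=2, n (λ-bound)=2, e (λ-bound)=1, d (λ-bound)=0
uses in reading order: e, n, c, n, c
typing: well-typed — term : (T2 → T2) → ((T2 → T2) → (T1 → T2) → ((T2 → T2) → T2) → T1) → T1
per-discipline verdicts: ordered ✗, linear ✗, affine ✗, relevant ✗, unrestricted ✓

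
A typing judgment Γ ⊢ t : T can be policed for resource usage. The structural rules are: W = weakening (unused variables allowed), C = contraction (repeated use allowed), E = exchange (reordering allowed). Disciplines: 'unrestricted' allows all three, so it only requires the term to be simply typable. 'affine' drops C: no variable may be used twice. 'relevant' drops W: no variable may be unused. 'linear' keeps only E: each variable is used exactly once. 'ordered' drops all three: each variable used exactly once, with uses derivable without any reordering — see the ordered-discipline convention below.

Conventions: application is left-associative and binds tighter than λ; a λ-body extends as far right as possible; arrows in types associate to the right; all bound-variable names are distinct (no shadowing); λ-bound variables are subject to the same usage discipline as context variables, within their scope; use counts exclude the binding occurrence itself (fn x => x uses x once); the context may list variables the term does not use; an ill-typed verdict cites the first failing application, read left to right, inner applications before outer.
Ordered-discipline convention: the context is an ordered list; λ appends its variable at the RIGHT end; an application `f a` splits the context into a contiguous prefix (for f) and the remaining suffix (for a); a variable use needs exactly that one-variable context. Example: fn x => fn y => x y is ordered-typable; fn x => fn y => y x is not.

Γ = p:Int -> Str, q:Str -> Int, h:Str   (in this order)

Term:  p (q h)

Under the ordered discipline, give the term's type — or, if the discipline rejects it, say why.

term : Str
variable uses: p: 1×; q: 1×; h: 1×
use order (left to right): p, q, h
typing: ✓ — Str
per-discipline verdicts: ordered ✓ · linear ✓ · affine ✓ · relevant ✓ · unrestricted ✓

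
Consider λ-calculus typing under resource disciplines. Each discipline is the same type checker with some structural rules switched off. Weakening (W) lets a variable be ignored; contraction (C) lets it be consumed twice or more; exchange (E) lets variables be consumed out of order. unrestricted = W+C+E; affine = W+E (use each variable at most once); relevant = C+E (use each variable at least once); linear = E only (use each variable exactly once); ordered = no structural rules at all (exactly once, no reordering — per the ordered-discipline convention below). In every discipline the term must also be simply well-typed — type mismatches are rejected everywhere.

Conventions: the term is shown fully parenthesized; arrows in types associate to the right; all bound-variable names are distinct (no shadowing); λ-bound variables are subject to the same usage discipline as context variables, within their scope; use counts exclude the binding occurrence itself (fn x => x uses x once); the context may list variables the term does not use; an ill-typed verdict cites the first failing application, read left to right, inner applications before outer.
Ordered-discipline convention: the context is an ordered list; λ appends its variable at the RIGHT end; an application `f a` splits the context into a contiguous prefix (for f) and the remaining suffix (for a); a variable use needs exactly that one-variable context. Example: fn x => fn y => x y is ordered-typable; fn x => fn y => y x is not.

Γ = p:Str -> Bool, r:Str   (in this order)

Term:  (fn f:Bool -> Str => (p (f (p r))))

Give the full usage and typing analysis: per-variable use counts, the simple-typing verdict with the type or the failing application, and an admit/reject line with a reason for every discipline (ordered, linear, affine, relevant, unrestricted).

usage: p=2, r=1, f (λ-bound)=1
order of uses: p, f, p, r
typing: ✓ — (Bool -> Str) -> Bool
ordered: ✗ — p ×2 used more than once (contraction)
linear: ✗ — p ×2 used more than once (contraction)
affine: ✗ — p ×2 used more than once (contraction)
relevant: ✓ — none of p, r, f goes unused
unrestricted: ✓ — simply typable at (Bool -> Str) -> Bool; W, C, E all held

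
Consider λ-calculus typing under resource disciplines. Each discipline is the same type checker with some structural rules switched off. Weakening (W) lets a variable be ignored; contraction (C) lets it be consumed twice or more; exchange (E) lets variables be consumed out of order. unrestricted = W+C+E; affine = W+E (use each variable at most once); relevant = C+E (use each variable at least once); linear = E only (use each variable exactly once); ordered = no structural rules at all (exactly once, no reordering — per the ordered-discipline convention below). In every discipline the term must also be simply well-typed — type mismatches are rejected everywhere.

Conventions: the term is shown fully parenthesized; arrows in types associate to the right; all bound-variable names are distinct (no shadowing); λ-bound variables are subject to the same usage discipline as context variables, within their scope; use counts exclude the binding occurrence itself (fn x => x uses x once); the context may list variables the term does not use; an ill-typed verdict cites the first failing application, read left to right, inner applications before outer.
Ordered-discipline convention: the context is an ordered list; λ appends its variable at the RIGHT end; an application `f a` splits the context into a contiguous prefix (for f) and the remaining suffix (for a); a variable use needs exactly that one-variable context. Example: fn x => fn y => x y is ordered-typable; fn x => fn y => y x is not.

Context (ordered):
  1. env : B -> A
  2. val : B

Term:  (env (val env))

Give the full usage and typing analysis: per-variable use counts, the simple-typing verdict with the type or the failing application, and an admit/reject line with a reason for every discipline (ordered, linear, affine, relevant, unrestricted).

use counts: env=2, val=1
order of uses: env, val, env
typing: ill-typed: applying a non-function (B)
ordered: ✗, not simply typable
linear: ✗, fails simple typing
affine: ✗, a type mismatch blocks all five
relevant: ✗, the type mismatch rejects it
unrestricted: ✗, not simply typable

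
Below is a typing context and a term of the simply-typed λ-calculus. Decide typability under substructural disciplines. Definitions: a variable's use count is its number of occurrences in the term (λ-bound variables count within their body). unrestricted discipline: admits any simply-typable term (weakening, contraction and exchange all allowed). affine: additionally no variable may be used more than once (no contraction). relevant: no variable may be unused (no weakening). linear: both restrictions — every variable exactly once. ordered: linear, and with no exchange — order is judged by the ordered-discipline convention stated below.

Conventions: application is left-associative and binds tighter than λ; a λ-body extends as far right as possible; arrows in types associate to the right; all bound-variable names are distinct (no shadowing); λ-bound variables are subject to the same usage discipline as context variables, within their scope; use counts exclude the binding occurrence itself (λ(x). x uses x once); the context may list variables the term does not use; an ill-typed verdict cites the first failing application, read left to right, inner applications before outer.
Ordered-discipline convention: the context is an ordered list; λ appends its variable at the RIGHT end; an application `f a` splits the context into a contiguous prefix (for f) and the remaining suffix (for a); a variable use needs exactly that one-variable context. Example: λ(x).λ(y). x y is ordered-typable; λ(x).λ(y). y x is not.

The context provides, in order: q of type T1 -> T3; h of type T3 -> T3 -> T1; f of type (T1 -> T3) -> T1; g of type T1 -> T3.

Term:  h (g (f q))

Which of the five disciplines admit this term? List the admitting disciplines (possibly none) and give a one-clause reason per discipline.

accepted by: linear, affine, relevant, unrestricted
usage: q: 1; h: 1; f: 1; g: 1
left-to-right use order: h, g, f, q
typing: ✓ — T3 -> T1
ordered: ✗ — no contiguous prefix/suffix split fits h, g, f, q
linear: ✓ — q, h, f, g: one use apiece
affine: ✓ — q, h, f, g: no repeats, contraction unneeded
relevant: ✓ — none of q, h, f, g goes unused
unrestricted: ✓ — simply typable at T3 -> T1; W, C, E all held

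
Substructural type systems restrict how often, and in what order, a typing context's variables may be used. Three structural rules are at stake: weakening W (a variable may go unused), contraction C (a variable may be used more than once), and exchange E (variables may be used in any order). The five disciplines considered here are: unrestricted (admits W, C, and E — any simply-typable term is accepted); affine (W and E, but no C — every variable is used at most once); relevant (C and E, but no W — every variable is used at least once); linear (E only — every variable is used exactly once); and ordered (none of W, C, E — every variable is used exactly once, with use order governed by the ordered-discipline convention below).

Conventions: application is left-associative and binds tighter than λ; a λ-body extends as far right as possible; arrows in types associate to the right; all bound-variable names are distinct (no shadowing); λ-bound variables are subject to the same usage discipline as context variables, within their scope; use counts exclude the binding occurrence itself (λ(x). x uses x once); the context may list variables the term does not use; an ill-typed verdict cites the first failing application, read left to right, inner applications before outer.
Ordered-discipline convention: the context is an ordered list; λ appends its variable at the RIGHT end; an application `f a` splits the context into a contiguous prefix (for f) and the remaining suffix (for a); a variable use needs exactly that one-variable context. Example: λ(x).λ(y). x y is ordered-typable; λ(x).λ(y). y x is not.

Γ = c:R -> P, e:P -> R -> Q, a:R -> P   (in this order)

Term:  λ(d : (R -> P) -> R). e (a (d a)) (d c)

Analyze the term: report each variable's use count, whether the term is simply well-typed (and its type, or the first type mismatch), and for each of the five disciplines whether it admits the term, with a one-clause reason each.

counts: c=1; e=1; a=2; d (bound)=2
uses in reading order: e, a, d, a, d, c
typing: the term checks, with type ((R -> P) -> R) -> Q
ordered: ✗, needs contraction — a ×2, d ×2
linear: ✗, needs contraction — a ×2, d ×2
affine: ✗, needs contraction — a ×2, d ×2
relevant: ✓, none of c, e, a, d goes unused
unrestricted: ✓, type-checks (((R -> P) -> R) -> Q) and nothing is barred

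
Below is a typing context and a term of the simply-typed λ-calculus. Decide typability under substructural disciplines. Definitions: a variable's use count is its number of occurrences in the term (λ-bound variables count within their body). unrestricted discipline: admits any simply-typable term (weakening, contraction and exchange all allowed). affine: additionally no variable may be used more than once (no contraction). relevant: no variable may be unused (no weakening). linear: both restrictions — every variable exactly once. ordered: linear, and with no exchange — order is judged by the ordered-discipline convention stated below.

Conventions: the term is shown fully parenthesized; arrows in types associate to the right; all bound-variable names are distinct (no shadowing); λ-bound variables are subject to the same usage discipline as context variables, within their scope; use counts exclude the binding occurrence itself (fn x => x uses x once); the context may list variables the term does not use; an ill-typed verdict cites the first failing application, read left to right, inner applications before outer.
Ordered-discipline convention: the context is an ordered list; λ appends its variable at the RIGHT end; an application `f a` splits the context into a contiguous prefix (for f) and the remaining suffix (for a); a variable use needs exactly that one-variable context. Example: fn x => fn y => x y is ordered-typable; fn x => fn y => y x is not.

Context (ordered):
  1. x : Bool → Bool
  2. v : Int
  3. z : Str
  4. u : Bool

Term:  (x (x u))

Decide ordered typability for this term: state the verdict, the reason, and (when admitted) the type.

no — repeated use of x ×2; v, z left unused
variable uses: x: 2; v: 0; z: 0; u: 1
uses in reading order: x, x, u
typing: well-typed — term : Bool
per-discipline verdicts: ordered ✗ · linear ✗ · affine ✗ · relevant ✗ · unrestricted ✓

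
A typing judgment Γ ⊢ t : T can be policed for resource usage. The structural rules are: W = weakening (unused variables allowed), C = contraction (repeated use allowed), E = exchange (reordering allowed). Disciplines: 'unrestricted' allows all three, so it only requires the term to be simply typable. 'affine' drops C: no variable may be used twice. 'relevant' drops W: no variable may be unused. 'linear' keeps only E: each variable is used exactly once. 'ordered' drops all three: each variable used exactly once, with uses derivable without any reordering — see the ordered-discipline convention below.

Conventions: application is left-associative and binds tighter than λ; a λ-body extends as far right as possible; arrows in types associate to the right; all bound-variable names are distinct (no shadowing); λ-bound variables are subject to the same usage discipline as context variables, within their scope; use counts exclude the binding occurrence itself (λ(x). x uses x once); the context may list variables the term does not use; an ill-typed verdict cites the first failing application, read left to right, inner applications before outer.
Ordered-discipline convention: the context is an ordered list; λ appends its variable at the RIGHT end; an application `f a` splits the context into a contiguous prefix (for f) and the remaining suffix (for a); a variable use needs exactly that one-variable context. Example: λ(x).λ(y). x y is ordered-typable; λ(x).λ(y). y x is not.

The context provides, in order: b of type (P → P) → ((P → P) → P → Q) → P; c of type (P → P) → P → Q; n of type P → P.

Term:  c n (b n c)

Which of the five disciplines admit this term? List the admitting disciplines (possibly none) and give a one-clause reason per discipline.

admitting disciplines: relevant, unrestricted
variable uses: b: 1×, c: 2×, n: 2×
order of uses: c, n, b, n, c
typing: well-typed at Q
ordered ✗ (uses contraction: c ×2, n ×2)
linear ✗ (uses contraction: c ×2, n ×2)
affine ✗ (uses contraction: c ×2, n ×2)
relevant ✓ (none of b, c, n goes unused)
unrestricted ✓ (well-typed at Q; no restrictions here)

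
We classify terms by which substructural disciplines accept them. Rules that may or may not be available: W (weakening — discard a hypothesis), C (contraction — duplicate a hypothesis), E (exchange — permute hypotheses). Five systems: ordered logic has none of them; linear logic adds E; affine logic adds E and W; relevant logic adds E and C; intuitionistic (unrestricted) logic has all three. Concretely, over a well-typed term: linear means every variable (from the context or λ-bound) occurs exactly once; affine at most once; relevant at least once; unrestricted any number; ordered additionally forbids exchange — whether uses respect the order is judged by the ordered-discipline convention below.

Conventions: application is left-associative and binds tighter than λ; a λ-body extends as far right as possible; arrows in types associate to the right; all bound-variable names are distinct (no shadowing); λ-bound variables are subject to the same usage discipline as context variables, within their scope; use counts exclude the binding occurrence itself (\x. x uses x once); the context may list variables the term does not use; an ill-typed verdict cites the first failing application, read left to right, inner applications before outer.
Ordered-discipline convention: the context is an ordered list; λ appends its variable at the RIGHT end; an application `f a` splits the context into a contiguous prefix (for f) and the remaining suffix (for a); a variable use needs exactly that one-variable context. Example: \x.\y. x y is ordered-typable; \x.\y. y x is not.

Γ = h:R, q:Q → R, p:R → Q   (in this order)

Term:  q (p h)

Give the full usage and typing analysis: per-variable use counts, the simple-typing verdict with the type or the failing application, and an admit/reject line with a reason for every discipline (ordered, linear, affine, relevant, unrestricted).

usage: h=1, q=1, p=1
use order (left to right): q, p, h
typing: well-typed — term : R
ordered: ✗ — no contiguous prefix/suffix split fits q, p, h
linear: ✓ — single use per variable (h, q, p)
affine: ✓ — none of h, q, p used more than once
relevant: ✓ — at least one use each (h, q, p)
unrestricted: ✓ — type-checks (R) and nothing is barred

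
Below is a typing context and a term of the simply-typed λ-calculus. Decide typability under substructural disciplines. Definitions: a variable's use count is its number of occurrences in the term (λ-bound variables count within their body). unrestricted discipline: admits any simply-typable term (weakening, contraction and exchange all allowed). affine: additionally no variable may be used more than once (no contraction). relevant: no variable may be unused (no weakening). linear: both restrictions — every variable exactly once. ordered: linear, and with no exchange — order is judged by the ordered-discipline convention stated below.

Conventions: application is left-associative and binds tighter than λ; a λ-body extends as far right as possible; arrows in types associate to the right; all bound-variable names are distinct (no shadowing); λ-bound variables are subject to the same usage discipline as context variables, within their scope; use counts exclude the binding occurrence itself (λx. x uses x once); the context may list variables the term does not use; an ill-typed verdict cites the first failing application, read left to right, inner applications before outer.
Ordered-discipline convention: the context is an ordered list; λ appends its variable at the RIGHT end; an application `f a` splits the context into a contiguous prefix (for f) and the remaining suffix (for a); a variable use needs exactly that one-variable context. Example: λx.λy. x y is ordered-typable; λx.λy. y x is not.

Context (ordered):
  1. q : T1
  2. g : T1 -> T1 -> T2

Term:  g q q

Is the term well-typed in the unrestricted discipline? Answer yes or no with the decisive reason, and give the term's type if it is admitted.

yes — type-checks (T2) and nothing is barred; term : T2
variable uses: q: 2×, g: 1×
uses in reading order: g, q, q
typing: well-typed — term : T2
all disciplines: ordered ✗ | linear ✗ | affine ✗ | relevant ✓ | unrestricted ✓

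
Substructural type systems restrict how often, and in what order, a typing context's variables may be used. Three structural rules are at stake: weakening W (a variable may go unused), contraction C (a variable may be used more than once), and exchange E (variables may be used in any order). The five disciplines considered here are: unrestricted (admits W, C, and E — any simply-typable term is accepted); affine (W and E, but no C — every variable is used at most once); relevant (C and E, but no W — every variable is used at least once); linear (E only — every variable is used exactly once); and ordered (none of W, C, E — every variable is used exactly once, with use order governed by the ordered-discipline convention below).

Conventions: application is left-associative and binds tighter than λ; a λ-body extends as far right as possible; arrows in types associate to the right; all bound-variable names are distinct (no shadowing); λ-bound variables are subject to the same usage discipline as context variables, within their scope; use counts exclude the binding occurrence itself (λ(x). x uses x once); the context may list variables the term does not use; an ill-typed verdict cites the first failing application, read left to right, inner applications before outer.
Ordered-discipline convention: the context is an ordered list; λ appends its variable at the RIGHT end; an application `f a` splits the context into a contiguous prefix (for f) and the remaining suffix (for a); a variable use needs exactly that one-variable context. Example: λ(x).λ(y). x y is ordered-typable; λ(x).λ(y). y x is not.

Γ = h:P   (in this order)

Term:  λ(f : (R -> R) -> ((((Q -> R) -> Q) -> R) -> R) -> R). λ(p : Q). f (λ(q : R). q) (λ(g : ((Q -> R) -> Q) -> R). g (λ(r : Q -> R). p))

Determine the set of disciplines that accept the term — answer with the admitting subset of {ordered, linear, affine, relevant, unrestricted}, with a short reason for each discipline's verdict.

admitted by: affine, unrestricted
use counts: h: 0, f (bound): 1, p (bound): 1, q (bound): 1, g (bound): 1, r (bound): 0
use order (left to right): f, q, g, p
typing: well-typed — term : ((R -> R) -> ((((Q -> R) -> Q) -> R) -> R) -> R) -> Q -> R
ordered ✗ (h, r never used (weakening))
linear ✗ (h, r never used (weakening))
affine ✓ (no duplicate uses among h, f, p, q, g, r)
relevant ✗ (h, r never used (weakening))
unrestricted ✓ (typability at ((R -> R) -> ((((Q -> R) -> Q) -> R) -> R) -> R) -> Q -> R is all that's needed)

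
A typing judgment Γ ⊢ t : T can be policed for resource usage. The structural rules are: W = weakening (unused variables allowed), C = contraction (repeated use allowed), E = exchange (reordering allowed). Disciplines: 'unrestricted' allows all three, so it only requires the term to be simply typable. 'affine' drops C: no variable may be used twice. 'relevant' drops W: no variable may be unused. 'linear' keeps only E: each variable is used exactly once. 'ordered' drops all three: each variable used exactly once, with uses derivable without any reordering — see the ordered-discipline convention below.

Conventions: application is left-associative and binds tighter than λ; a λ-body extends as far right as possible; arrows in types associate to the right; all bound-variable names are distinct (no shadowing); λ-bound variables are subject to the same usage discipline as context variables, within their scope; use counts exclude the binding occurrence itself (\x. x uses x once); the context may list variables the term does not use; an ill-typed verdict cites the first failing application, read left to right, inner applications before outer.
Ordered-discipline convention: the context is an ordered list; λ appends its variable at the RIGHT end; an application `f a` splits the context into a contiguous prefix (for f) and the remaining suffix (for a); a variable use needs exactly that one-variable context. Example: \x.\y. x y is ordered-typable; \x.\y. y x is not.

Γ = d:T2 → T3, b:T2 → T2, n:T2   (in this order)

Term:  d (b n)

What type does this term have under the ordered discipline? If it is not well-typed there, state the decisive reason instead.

term : T3
variable uses: d: 1×, b: 1×, n: 1×
uses in reading order: d, b, n
typing: well-typed — term : T3
all disciplines: ordered ✓ · linear ✓ · affine ✓ · relevant ✓ · unrestricted ✓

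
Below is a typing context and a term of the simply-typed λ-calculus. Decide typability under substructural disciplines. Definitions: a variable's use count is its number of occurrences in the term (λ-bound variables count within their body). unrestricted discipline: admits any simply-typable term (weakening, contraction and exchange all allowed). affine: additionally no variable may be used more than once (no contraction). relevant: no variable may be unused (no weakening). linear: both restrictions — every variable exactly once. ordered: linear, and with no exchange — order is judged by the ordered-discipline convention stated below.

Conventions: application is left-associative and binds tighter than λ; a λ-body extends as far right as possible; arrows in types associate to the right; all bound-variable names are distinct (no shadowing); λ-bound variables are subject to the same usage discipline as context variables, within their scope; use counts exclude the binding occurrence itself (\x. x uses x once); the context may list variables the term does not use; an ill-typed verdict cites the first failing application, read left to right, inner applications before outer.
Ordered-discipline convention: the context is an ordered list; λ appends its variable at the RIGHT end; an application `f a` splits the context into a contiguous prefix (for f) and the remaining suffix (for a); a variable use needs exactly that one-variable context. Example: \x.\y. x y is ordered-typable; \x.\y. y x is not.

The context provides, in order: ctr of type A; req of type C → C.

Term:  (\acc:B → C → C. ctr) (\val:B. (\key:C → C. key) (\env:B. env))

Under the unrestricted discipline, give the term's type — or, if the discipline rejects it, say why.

not well-typed under unrestricted — a type mismatch blocks all five
variable uses: ctr: 1; req: 0; acc (λ-bound): 0; val (λ-bound): 0; key (λ-bound): 1; env (λ-bound): 1
uses in reading order: ctr, key, env
typing: ill-typed: an application expects C → C but receives B → B
all disciplines: ordered ✗ · linear ✗ · affine ✗ · relevant ✗ · unrestricted ✗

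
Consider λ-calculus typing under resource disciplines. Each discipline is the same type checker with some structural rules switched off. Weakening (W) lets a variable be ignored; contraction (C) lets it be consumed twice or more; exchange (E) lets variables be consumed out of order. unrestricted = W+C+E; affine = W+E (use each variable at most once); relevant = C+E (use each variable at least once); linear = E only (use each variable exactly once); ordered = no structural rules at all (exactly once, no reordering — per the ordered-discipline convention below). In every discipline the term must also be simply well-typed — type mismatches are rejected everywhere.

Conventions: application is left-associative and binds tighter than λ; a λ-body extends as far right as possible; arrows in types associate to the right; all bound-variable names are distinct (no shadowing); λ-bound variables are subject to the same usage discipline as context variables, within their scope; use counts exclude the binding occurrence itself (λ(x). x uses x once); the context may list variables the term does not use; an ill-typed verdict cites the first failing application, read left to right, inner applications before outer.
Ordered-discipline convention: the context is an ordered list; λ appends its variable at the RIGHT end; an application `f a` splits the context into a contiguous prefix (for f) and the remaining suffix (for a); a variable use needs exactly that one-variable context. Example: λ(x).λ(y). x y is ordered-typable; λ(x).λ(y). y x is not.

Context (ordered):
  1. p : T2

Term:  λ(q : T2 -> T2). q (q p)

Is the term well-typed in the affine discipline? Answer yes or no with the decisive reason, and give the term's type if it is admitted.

no — uses contraction: q ×2
variable uses: p=1; q (λ-bound)=2
use order (left to right): q, q, p
typing: well-typed at (T2 -> T2) -> T2
per-discipline verdicts: ordered ✗; linear ✗; affine ✗; relevant ✓; unrestricted ✓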